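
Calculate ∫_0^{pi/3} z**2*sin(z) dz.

-1 - pi**2/18 + sqrt(3)*pi/3

Integrate by parts twice (u = z^2, dv = sin(z) dz).
An antiderivative is F(z) = -z**2*cos(z) + 2*z*sin(z) + 2*cos(z).
Then F(pi/3) - F(0) = (-pi**2/18 + 1 + sqrt(3)*pi/3) - (2) = -1 - pi**2/18 + sqrt(3)*pi/3.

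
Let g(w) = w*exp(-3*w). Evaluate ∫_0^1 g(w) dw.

Integrate by parts once (u = w, dv = exp(-3*w) dw).
An antiderivative is F(w) = (-3*w - 1)*exp(-3*w)/9.
Then F(1) - F(0) = (-4*exp(-3)/9) - (-1/9) = (-4 + exp(3))*exp(-3)/9.

(-4 + exp(3))*exp(-3)/9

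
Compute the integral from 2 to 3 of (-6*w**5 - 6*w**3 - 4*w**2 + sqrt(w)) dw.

By the power rule, an antiderivative is F(w) = -w**6 - 3*w**4/2 + 2*w**(3/2)/3 - 4*w**3/3.
Then F(3) - F(2) = (-1773/2 + 2*sqrt(3)) - (-296/3 + 4*sqrt(2)/3) = -4727/6 - 4*sqrt(2)/3 + 2*sqrt(3).

-4727/6 - 4*sqrt(2)/3 + 2*sqrt(3)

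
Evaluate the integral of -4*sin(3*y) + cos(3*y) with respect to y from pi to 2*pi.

An antiderivative is F(y) = sin(3*y)/3 + 4*cos(3*y)/3.
Then F(2*pi) - F(pi) = (4/3) - (-4/3) = 8/3.

8/3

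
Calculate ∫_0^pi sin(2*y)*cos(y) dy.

4/3

Use the identity sin(2*y)cos(y) = [sin(3*y) + sin(y)]/2.
An antiderivative is F(y) = -cos(y)/2 - cos(3*y)/6.
Then F(pi) - F(0) = (2/3) - (-2/3) = 4/3.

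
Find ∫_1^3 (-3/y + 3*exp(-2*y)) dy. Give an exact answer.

-3*log(3) - 3*exp(-6)/2 + 3*exp(-2)/2

An antiderivative is F(y) = -3*log(y) - 3*exp(-2*y)/2.
Then F(3) - F(1) = (-3*log(3) - 3*exp(-6)/2) - (-3*exp(-2)/2) = -3*log(3) - 3*exp(-6)/2 + 3*exp(-2)/2.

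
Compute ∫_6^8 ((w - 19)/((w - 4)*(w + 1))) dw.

-4*log(7) - 3*log(2) + 8*log(3)

Factor the denominator: w**2 - 3*w - 4 = (w + 1)(w - 4).
Partial fractions: (w - 19)/((w - 4)*(w + 1)) = 4/(w + 1) - 3/(w - 4).
An antiderivative is F(w) = -3*log(w - 4) + 4*log(w + 1).
Then F(8) - F(6) = (-6*log(2) + 8*log(3)) - (-3*log(2) + 4*log(7)) = -4*log(7) - 3*log(2) + 8*log(3).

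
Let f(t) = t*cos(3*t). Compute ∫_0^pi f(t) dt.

Integrate by parts once (u = t, dv = cos(3*t) dt).
An antiderivative is F(t) = t*sin(3*t)/3 + cos(3*t)/9.
Then F(pi) - F(0) = (-1/9) - (1/9) = -2/9.

-2/9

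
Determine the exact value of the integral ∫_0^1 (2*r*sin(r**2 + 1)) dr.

Let u = r**2 + 1, so du = 2*r dr. When r = 0, u = 1; when r = 1, u = 2.
The integral becomes ∫ sin(u) du from 1 to 2, with antiderivative -cos(u).
Back in r: F(r) = -cos(r**2 + 1).
Then F(1) - F(0) = (-cos(2)) - (-cos(1)) = -cos(2) + cos(1).

-cos(2) + cos(1)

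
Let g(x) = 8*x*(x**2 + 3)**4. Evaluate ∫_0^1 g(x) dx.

3124/5

Let u = x**2 + 3, so du = 2*x dx. When x = 0, u = 3; when x = 1, u = 4.
The integral becomes 4·∫ u**4 du from 3 to 4, with antiderivative 4*u**5/5.
Back in x: F(x) = 4*(x**2 + 3)**5/5.
Then F(1) - F(0) = (4096/5) - (972/5) = 3124/5.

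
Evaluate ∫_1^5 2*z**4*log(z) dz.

Integrate by parts once (u = ln z, dv = 2*z**4 dz).
An antiderivative is F(z) = 2*z**5*(5*log(z) - 1)/25.
Then F(5) - F(1) = (-250 + 1250*log(5)) - (-2/25) = -6248/25 + 1250*log(5).

-6248/25 + 1250*log(5)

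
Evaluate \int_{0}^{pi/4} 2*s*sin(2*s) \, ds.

Integrate by parts once (u = s, dv = 2*sin(2*s) ds).
An antiderivative is F(s) = -s*cos(2*s) + sin(2*s)/2.
Then F(pi/4) - F(0) = (1/2) - (0) = 1/2.

1/2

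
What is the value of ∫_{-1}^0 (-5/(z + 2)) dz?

An antiderivative is F(z) = -5*log(z + 2).
Then F(0) - F(-1) = (-log(32)) - (0) = -log(32).

-log(32)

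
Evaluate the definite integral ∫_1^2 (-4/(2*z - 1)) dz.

An antiderivative is F(z) = -2*log(2*z - 1).
Then F(2) - F(1) = (-log(9)) - (0) = -log(9).

-log(9)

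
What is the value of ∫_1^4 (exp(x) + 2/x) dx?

-exp(1) + log(16) + exp(4)

An antiderivative is F(x) = exp(x) + 2*log(x).
Then F(4) - F(1) = (log(16) + exp(4)) - (exp(1)) = -exp(1) + log(16) + exp(4).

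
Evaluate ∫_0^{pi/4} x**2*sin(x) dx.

Integrate by parts twice (u = x^2, dv = sin(x) dx).
An antiderivative is F(x) = -x**2*cos(x) + 2*x*sin(x) + 2*cos(x).
Then F(pi/4) - F(0) = (sqrt(2)*(-pi**2 + 8*pi + 32)/32) - (2) = -2 - sqrt(2)*pi**2/32 + sqrt(2)*pi/4 + sqrt(2).

-2 - sqrt(2)*pi**2/32 + sqrt(2)*pi/4 + sqrt(2)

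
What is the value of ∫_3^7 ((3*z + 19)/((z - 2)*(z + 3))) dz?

Factor the denominator: z**2 + z - 6 = (z + 3)(z - 2).
Partial fractions: (3*z + 19)/((z - 2)*(z + 3)) = -2/(z + 3) + 5/(z - 2).
An antiderivative is F(z) = 5*log(z - 2) - 2*log(z + 3).
Then F(7) - F(3) = (-2*log(2) + 3*log(5)) - (-log(36)) = 2*log(3) + 3*log(5).

2*log(3) + 3*log(5)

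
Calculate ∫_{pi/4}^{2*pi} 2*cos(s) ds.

An antiderivative is F(s) = 2*sin(s).
Then F(2*pi) - F(pi/4) = (0) - (sqrt(2)) = -sqrt(2).

-sqrt(2)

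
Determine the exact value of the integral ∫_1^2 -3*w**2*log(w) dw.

Integrate by parts once (u = ln w, dv = -3*w**2 dw).
An antiderivative is F(w) = -w**3*(3*log(w) - 1)/3.
Then F(2) - F(1) = (8/3 - 8*log(2)) - (1/3) = 7/3 - 8*log(2).

7/3 - 8*log(2)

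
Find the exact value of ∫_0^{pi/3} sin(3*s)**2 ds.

pi/6

Use the identity sin^2(3*s) = (1 - cos(6*s))/2.
An antiderivative is F(s) = s/2 - sin(6*s)/12.
Then F(pi/3) - F(0) = (pi/6) - (0) = pi/6.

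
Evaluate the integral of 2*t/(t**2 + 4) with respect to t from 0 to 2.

Let u = t**2 + 4, so du = 2*t dt. When t = 0, u = 4; when t = 2, u = 8.
The integral becomes ∫ 1/u du from 4 to 8, with antiderivative log(u).
Back in t: F(t) = log(t**2 + 4).
Then F(2) - F(0) = (log(8)) - (log(4)) = log(2).

log(2)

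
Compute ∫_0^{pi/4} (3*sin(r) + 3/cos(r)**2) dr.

An antiderivative is F(r) = -3*cos(r) + 3*tan(r).
Then F(pi/4) - F(0) = (3 - 3*sqrt(2)/2) - (-3) = 6 - 3*sqrt(2)/2.

6 - 3*sqrt(2)/2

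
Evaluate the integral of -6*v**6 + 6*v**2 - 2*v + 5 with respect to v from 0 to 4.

-97380/7

By the power rule, an antiderivative is F(v) = -6*v**7/7 + 2*v**3 - v**2 + 5*v.
Then F(4) - F(0) = (-97380/7) - (0) = -97380/7.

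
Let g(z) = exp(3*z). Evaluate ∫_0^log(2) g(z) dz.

7/3

Let u = exp(z), so du = exp(z) dz. When z = 0, u = 1; when z = log(2), u = 2.
The integral becomes ∫ u**2 du from 1 to 2, with antiderivative u**3/3.
Back in z: F(z) = exp(3*z)/3.
Then F(log(2)) - F(0) = (8/3) - (1/3) = 7/3.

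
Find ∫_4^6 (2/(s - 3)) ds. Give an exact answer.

An antiderivative is F(s) = 2*log(s - 3).
Then F(6) - F(4) = (log(9)) - (0) = log(9).

log(9)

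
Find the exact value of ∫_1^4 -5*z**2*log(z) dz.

Integrate by parts once (u = ln z, dv = -5*z**2 dz).
An antiderivative is F(z) = -5*z**3*(3*log(z) - 1)/9.
Then F(4) - F(1) = (320/9 - 640*log(2)/3) - (5/9) = 35 - 640*log(2)/3.

35 - 640*log(2)/3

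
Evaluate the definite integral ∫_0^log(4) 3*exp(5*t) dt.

Let u = exp(t), so du = exp(t) dt. When t = 0, u = 1; when t = log(4), u = 4.
The integral becomes 3·∫ u**4 du from 1 to 4, with antiderivative 3*u**5/5.
Back in t: F(t) = 3*exp(5*t)/5.
Then F(log(4)) - F(0) = (3072/5) - (3/5) = 3069/5.

3069/5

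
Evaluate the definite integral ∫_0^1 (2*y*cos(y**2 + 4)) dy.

Let u = y**2 + 4, so du = 2*y dy. When y = 0, u = 4; when y = 1, u = 5.
The integral becomes ∫ cos(u) du from 4 to 5, with antiderivative sin(u).
Back in y: F(y) = sin(y**2 + 4).
Then F(1) - F(0) = (sin(5)) - (sin(4)) = sin(5) - sin(4).

sin(5) - sin(4)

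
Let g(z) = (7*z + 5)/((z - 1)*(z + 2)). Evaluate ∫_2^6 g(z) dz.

3*log(2) + 4*log(5)

Factor the denominator: z**2 + z - 2 = (z + 2)(z - 1).
Partial fractions: (7*z + 5)/((z - 1)*(z + 2)) = 3/(z + 2) + 4/(z - 1).
An antiderivative is F(z) = 4*log(z - 1) + 3*log(z + 2).
Then F(6) - F(2) = (9*log(2) + 4*log(5)) - (log(64)) = 3*log(2) + 4*log(5).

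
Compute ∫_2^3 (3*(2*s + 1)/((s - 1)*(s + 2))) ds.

-3*log(2) + 3*log(5)

Factor the denominator: s**2 + s - 2 = (s + 2)(s - 1).
Partial fractions: 3*(2*s + 1)/((s - 1)*(s + 2)) = 3/(s + 2) + 3/(s - 1).
An antiderivative is F(s) = 3*log(s - 1) + 3*log(s + 2).
Then F(3) - F(2) = (3*log(2) + 3*log(5)) - (log(64)) = -3*log(2) + 3*log(5).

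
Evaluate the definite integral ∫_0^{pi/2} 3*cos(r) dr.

3

An antiderivative is F(r) = 3*sin(r).
Then F(pi/2) - F(0) = (3) - (0) = 3.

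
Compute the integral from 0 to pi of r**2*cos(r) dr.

-2*pi

Integrate by parts twice (u = r^2, dv = cos(r) dr).
An antiderivative is F(r) = r**2*sin(r) + 2*r*cos(r) - 2*sin(r).
Then F(pi) - F(0) = (-2*pi) - (0) = -2*pi.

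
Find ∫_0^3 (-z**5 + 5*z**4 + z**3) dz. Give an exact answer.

567/4

By the power rule, an antiderivative is F(z) = -z**6/6 + z**5 + z**4/4.
Then F(3) - F(0) = (567/4) - (0) = 567/4.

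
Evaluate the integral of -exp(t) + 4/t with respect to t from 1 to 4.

-exp(4) + exp(1) + 8*log(2)

An antiderivative is F(t) = -exp(t) + 4*log(t).
Then F(4) - F(1) = (-exp(4) + 8*log(2)) - (-exp(1)) = -exp(4) + exp(1) + 8*log(2).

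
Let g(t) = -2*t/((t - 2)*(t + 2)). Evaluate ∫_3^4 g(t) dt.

log(5/12)

Factor the denominator: t**2 - 4 = (t + 2)(t - 2).
Partial fractions: -2*t/((t - 2)*(t + 2)) = -1/(t + 2) - 1/(t - 2).
An antiderivative is F(t) = -log(t - 2) - log(t + 2).
Then F(4) - F(3) = (-log(12)) - (-log(5)) = log(5/12).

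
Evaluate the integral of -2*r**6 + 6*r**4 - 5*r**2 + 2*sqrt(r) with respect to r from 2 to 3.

By the power rule, an antiderivative is F(r) = -2*r**7/7 + 6*r**5/5 + 4*r**(3/2)/3 - 5*r**3/3.
Then F(3) - F(2) = (-13239/35 + 4*sqrt(3)) - (-1208/105 + 8*sqrt(2)/3) = -38509/105 - 8*sqrt(2)/3 + 4*sqrt(3).

-38509/105 - 8*sqrt(2)/3 + 4*sqrt(3)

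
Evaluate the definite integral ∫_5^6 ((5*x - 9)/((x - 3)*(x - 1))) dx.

Factor the denominator: x**2 - 4*x + 3 = (x - 1)(x - 3).
Partial fractions: (5*x - 9)/((x - 3)*(x - 1)) = 2/(x - 1) + 3/(x - 3).
An antiderivative is F(x) = 3*log(x - 3) + 2*log(x - 1).
Then F(6) - F(5) = (2*log(5) + 3*log(3)) - (7*log(2)) = -7*log(2) + 2*log(5) + 3*log(3).

-7*log(2) + 2*log(5) + 3*log(3)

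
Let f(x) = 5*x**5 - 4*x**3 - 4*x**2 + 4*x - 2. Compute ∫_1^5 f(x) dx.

36812/3

By the power rule, an antiderivative is F(x) = 5*x**6/6 - x**4 - 4*x**3/3 + 2*x**2 - 2*x.
Then F(5) - F(1) = (73615/6) - (-3/2) = 36812/3.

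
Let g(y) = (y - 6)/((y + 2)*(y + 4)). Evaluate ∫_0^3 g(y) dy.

Factor the denominator: y**2 + 6*y + 8 = (y + 4)(y + 2).
Partial fractions: (y - 6)/((y + 2)*(y + 4)) = 5/(y + 4) - 4/(y + 2).
An antiderivative is F(y) = -4*log(y + 2) + 5*log(y + 4).
Then F(3) - F(0) = (-4*log(5) + 5*log(7)) - (log(64)) = -4*log(5) - 6*log(2) + 5*log(7).

-4*log(5) - 6*log(2) + 5*log(7)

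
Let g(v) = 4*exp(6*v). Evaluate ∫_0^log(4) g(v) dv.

Let u = exp(v), so du = exp(v) dv. When v = 0, u = 1; when v = log(4), u = 4.
The integral becomes 4·∫ u**5 du from 1 to 4, with antiderivative 2*u**6/3.
Back in v: F(v) = 2*exp(6*v)/3.
Then F(log(4)) - F(0) = (8192/3) - (2/3) = 2730.

2730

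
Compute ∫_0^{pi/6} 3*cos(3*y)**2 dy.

Use the identity cos^2(3*y) = (1 + cos(6*y))/2.
An antiderivative is F(y) = 3*y/2 + sin(6*y)/4.
Then F(pi/6) - F(0) = (pi/4) - (0) = pi/4.

pi/4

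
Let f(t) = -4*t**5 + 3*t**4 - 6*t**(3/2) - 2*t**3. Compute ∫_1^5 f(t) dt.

-44256/5 - 60*sqrt(5)

By the power rule, an antiderivative is F(t) = -2*t**6/3 - 12*t**(5/2)/5 + 3*t**5/5 - t**4/2.
Then F(5) - F(1) = (-53125/6 - 60*sqrt(5)) - (-89/30) = -44256/5 - 60*sqrt(5).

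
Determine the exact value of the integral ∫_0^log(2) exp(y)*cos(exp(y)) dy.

Let u = exp(y), so du = exp(y) dy. When y = 0, u = 1; when y = log(2), u = 2.
The integral becomes ∫ cos(u) du from 1 to 2, with antiderivative sin(u).
Back in y: F(y) = sin(exp(y)).
Then F(log(2)) - F(0) = (sin(2)) - (sin(1)) = -sin(1) + sin(2).

-sin(1) + sin(2)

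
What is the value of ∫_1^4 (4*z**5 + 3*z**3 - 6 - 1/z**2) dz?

5805/2

By the power rule, an antiderivative is F(z) = 2*z**6/3 + 3*z**4/4 - 6*z + 1/z.
Then F(4) - F(1) = (34787/12) - (-43/12) = 5805/2.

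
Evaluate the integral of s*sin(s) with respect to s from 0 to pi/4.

Integrate by parts once (u = s, dv = sin(s) ds).
An antiderivative is F(s) = -s*cos(s) + sin(s).
Then F(pi/4) - F(0) = (sqrt(2)*(4 - pi)/8) - (0) = sqrt(2)*(4 - pi)/8.

sqrt(2)*(4 - pi)/8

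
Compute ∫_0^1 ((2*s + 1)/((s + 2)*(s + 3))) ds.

-8*log(3) + 13*log(2)

Factor the denominator: s**2 + 5*s + 6 = (s + 3)(s + 2).
Partial fractions: (2*s + 1)/((s + 2)*(s + 3)) = 5/(s + 3) - 3/(s + 2).
An antiderivative is F(s) = -3*log(s + 2) + 5*log(s + 3).
Then F(1) - F(0) = (-3*log(3) + 10*log(2)) - (-3*log(2) + 5*log(3)) = -8*log(3) + 13*log(2).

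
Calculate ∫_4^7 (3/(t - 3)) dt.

log(64)

An antiderivative is F(t) = 3*log(t - 3).
Then F(7) - F(4) = (log(64)) - (0) = log(64).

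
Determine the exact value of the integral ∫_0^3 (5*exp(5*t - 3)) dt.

-(1 - exp(15))*exp(-3)

Let u = 5*t - 3, so du = 5 dt. When t = 0, u = -3; when t = 3, u = 12.
The integral becomes ∫ exp(u) du from -3 to 12, with antiderivative exp(u).
Back in t: F(t) = exp(5*t - 3).
Then F(3) - F(0) = (exp(12)) - (exp(-3)) = -(1 - exp(15))*exp(-3).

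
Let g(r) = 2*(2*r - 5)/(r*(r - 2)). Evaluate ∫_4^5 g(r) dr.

Factor the denominator: r**2 - 2*r = r(r - 2).
Partial fractions: 2*(2*r - 5)/(r*(r - 2)) = 5/r - 1/(r - 2).
An antiderivative is F(r) = 5*log(r) - log(r - 2).
Then F(5) - F(4) = (-log(3) + 5*log(5)) - (9*log(2)) = -9*log(2) - log(3) + 5*log(5).

-9*log(2) - log(3) + 5*log(5)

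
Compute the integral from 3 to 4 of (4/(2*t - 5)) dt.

An antiderivative is F(t) = 2*log(2*t - 5).
Then F(4) - F(3) = (log(9)) - (0) = log(9).

log(9)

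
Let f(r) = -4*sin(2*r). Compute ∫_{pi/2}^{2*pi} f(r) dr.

An antiderivative is F(r) = 2*cos(2*r).
Then F(2*pi) - F(pi/2) = (2) - (-2) = 4.

4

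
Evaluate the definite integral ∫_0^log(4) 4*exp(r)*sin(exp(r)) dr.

4*cos(1) - 4*cos(4)

Let u = exp(r), so du = exp(r) dr. When r = 0, u = 1; when r = log(4), u = 4.
The integral becomes 4·∫ sin(u) du from 1 to 4, with antiderivative -4*cos(u).
Back in r: F(r) = -4*cos(exp(r)).
Then F(log(4)) - F(0) = (-4*cos(4)) - (-4*cos(1)) = 4*cos(1) - 4*cos(4).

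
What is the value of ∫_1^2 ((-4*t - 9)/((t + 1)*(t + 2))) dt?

Factor the denominator: t**2 + 3*t + 2 = (t + 2)(t + 1).
Partial fractions: (-4*t - 9)/((t + 1)*(t + 2)) = 1/(t + 2) - 5/(t + 1).
An antiderivative is F(t) = -5*log(t + 1) + log(t + 2).
Then F(2) - F(1) = (-5*log(3) + 2*log(2)) - (log(3/32)) = -6*log(3) + 7*log(2).

-6*log(3) + 7*log(2)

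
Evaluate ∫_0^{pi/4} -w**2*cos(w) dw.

Integrate by parts twice (u = w^2, dv = -cos(w) dw).
An antiderivative is F(w) = -w**2*sin(w) - 2*w*cos(w) + 2*sin(w).
Then F(pi/4) - F(0) = (sqrt(2)*(-8*pi - pi**2 + 32)/32) - (0) = sqrt(2)*(-8*pi - pi**2 + 32)/32.

sqrt(2)*(-8*pi - pi**2 + 32)/32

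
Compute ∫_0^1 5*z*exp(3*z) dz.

5/9 + 10*exp(3)/9

Integrate by parts once (u = z, dv = 5*exp(3*z) dz).
An antiderivative is F(z) = (15*z - 5)*exp(3*z)/9.
Then F(1) - F(0) = (10*exp(3)/9) - (-5/9) = 5/9 + 10*exp(3)/9.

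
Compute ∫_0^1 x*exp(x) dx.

Integrate by parts once (u = x, dv = exp(x) dx).
An antiderivative is F(x) = (x - 1)*exp(x).
Then F(1) - F(0) = (0) - (-1) = 1.

1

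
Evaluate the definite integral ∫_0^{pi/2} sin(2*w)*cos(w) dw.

2/3

Use the identity sin(2*w)cos(w) = [sin(3*w) + sin(w)]/2.
An antiderivative is F(w) = -cos(w)/2 - cos(3*w)/6.
Then F(pi/2) - F(0) = (0) - (-2/3) = 2/3.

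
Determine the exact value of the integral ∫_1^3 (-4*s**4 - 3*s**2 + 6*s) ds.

-978/5

By the power rule, an antiderivative is F(s) = -4*s**5/5 - s**3 + 3*s**2.
Then F(3) - F(1) = (-972/5) - (6/5) = -978/5.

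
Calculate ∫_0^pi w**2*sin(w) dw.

-4 + pi**2

Integrate by parts twice (u = w^2, dv = sin(w) dw).
An antiderivative is F(w) = -w**2*cos(w) + 2*w*sin(w) + 2*cos(w).
Then F(pi) - F(0) = (-2 + pi**2) - (2) = -4 + pi**2.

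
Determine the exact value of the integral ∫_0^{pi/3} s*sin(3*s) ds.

Integrate by parts once (u = s, dv = sin(3*s) ds).
An antiderivative is F(s) = -s*cos(3*s)/3 + sin(3*s)/9.
Then F(pi/3) - F(0) = (pi/9) - (0) = pi/9.

pi/9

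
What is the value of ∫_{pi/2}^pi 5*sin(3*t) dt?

An antiderivative is F(t) = -5*cos(3*t)/3.
Then F(pi) - F(pi/2) = (5/3) - (0) = 5/3.

5/3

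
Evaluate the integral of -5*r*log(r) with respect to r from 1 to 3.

10 - 45*log(3)/2

Integrate by parts once (u = ln r, dv = -5*r dr).
An antiderivative is F(r) = -5*r**2*(2*log(r) - 1)/4.
Then F(3) - F(1) = (45/4 - 45*log(3)/2) - (5/4) = 10 - 45*log(3)/2.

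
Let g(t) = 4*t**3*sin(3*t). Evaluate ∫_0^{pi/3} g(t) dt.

4*pi*(-6 + pi**2)/81

Integrate by parts 3 times (u = t^3, dv = 4*sin(3*t) dt).
An antiderivative is F(t) = -4*t**3*cos(3*t)/3 + 4*t**2*sin(3*t)/3 + 8*t*cos(3*t)/9 - 8*sin(3*t)/27.
Then F(pi/3) - F(0) = (4*pi*(-6 + pi**2)/81) - (0) = 4*pi*(-6 + pi**2)/81.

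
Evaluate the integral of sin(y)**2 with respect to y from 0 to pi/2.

Use the identity sin^2(y) = (1 - cos(2*y))/2.
An antiderivative is F(y) = y/2 - sin(2*y)/4.
Then F(pi/2) - F(0) = (pi/4) - (0) = pi/4.

pi/4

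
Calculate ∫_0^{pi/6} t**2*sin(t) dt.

-2 - sqrt(3)*pi**2/72 + pi/6 + sqrt(3)

Integrate by parts twice (u = t^2, dv = sin(t) dt).
An antiderivative is F(t) = -t**2*cos(t) + 2*t*sin(t) + 2*cos(t).
Then F(pi/6) - F(0) = (-sqrt(3)*pi**2/72 + pi/6 + sqrt(3)) - (2) = -2 - sqrt(3)*pi**2/72 + pi/6 + sqrt(3).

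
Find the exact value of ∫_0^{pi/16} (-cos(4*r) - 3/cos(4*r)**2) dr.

An antiderivative is F(r) = -sin(4*r)/4 - 3*tan(4*r)/4.
Then F(pi/16) - F(0) = (-3/4 - sqrt(2)/8) - (0) = -3/4 - sqrt(2)/8.

-3/4 - sqrt(2)/8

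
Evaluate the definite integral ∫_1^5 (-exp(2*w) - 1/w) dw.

An antiderivative is F(w) = -exp(2*w)/2 - log(w).
Then F(5) - F(1) = (-exp(10)/2 - log(5)) - (-exp(2)/2) = -exp(10)/2 - log(5) + exp(2)/2.

-exp(10)/2 - log(5) + exp(2)/2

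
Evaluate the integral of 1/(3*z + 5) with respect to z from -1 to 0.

-log(2)/3 + log(5)/3

An antiderivative is F(z) = log(3*z + 5)/3.
Then F(0) - F(-1) = (log(5)/3) - (log(2)/3) = -log(2)/3 + log(5)/3.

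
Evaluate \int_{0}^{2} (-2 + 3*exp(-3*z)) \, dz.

-3 - exp(-6)

An antiderivative is F(z) = -2*z - exp(-3*z).
Then F(2) - F(0) = (-4 - exp(-6)) - (-1) = -3 - exp(-6).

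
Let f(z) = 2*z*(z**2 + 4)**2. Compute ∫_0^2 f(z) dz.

448/3

Let u = z**2 + 4, so du = 2*z dz. When z = 0, u = 4; when z = 2, u = 8.
The integral becomes ∫ u**2 du from 4 to 8, with antiderivative u**3/3.
Back in z: F(z) = (z**2 + 4)**3/3.
Then F(2) - F(0) = (512/3) - (64/3) = 448/3.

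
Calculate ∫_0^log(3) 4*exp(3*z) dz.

Let u = exp(z), so du = exp(z) dz. When z = 0, u = 1; when z = log(3), u = 3.
The integral becomes 4·∫ u**2 du from 1 to 3, with antiderivative 4*u**3/3.
Back in z: F(z) = 4*exp(3*z)/3.
Then F(log(3)) - F(0) = (36) - (4/3) = 104/3.

104/3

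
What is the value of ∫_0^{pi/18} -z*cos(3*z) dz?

-sqrt(3)/18 - pi/108 + 1/9

Integrate by parts once (u = z, dv = -cos(3*z) dz).
An antiderivative is F(z) = -z*sin(3*z)/3 - cos(3*z)/9.
Then F(pi/18) - F(0) = (-sqrt(3)/18 - pi/108) - (-1/9) = -sqrt(3)/18 - pi/108 + 1/9.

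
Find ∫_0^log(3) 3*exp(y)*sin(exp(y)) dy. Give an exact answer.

Let u = exp(y), so du = exp(y) dy. When y = 0, u = 1; when y = log(3), u = 3.
The integral becomes 3·∫ sin(u) du from 1 to 3, with antiderivative -3*cos(u).
Back in y: F(y) = -3*cos(exp(y)).
Then F(log(3)) - F(0) = (-3*cos(3)) - (-3*cos(1)) = 3*cos(1) - 3*cos(3).

3*cos(1) - 3*cos(3)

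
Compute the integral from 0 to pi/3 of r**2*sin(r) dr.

-1 - pi**2/18 + sqrt(3)*pi/3

Integrate by parts twice (u = r^2, dv = sin(r) dr).
An antiderivative is F(r) = -r**2*cos(r) + 2*r*sin(r) + 2*cos(r).
Then F(pi/3) - F(0) = (-pi**2/18 + 1 + sqrt(3)*pi/3) - (2) = -1 - pi**2/18 + sqrt(3)*pi/3.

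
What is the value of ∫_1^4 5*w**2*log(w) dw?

-35 + 640*log(2)/3

Integrate by parts once (u = ln w, dv = 5*w**2 dw).
An antiderivative is F(w) = 5*w**3*(3*log(w) - 1)/9.
Then F(4) - F(1) = (-320/9 + 640*log(2)/3) - (-5/9) = -35 + 640*log(2)/3.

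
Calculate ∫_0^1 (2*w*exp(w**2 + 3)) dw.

Let u = w**2 + 3, so du = 2*w dw. When w = 0, u = 3; when w = 1, u = 4.
The integral becomes ∫ exp(u) du from 3 to 4, with antiderivative exp(u).
Back in w: F(w) = exp(w**2 + 3).
Then F(1) - F(0) = (exp(4)) - (exp(3)) = -exp(3) + exp(4).

-exp(3) + exp(4)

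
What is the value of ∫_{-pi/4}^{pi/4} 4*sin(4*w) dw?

0

An antiderivative is F(w) = -cos(4*w).
Then F(pi/4) - F(-pi/4) = (1) - (1) = 0.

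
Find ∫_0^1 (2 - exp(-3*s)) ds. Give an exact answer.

exp(-3)/3 + 5/3

An antiderivative is F(s) = 2*s + exp(-3*s)/3.
Then F(1) - F(0) = (exp(-3)/3 + 2) - (1/3) = exp(-3)/3 + 5/3.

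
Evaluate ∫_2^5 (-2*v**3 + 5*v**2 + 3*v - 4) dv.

By the power rule, an antiderivative is F(v) = -v**4/2 + 5*v**3/3 + 3*v**2/2 - 4*v.
Then F(5) - F(2) = (-260/3) - (10/3) = -90.

-90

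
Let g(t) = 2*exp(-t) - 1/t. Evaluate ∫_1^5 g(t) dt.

-log(5) - 2*exp(-5) + 2*exp(-1)

An antiderivative is F(t) = -log(t) - 2*exp(-t).
Then F(5) - F(1) = (-log(5) - 2*exp(-5)) - (-2*exp(-1)) = -log(5) - 2*exp(-5) + 2*exp(-1).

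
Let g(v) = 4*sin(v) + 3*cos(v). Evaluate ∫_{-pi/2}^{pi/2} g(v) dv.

An antiderivative is F(v) = 3*sin(v) - 4*cos(v).
Then F(pi/2) - F(-pi/2) = (3) - (-3) = 6.

6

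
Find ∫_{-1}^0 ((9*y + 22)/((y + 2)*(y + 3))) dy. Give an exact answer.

-log(2) + 5*log(3)

Factor the denominator: y**2 + 5*y + 6 = (y + 3)(y + 2).
Partial fractions: (9*y + 22)/((y + 2)*(y + 3)) = 5/(y + 3) + 4/(y + 2).
An antiderivative is F(y) = 4*log(y + 2) + 5*log(y + 3).
Then F(0) - F(-1) = (4*log(2) + 5*log(3)) - (log(32)) = -log(2) + 5*log(3).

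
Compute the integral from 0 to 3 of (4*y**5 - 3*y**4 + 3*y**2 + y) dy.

3717/10

By the power rule, an antiderivative is F(y) = 2*y**6/3 - 3*y**5/5 + y**3 + y**2/2.
Then F(3) - F(0) = (3717/10) - (0) = 3717/10.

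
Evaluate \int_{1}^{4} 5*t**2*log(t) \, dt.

Integrate by parts once (u = ln t, dv = 5*t**2 dt).
An antiderivative is F(t) = 5*t**3*(3*log(t) - 1)/9.
Then F(4) - F(1) = (-320/9 + 640*log(2)/3) - (-5/9) = -35 + 640*log(2)/3.

-35 + 640*log(2)/3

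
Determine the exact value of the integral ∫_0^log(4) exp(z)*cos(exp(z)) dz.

Let u = exp(z), so du = exp(z) dz. When z = 0, u = 1; when z = log(4), u = 4.
The integral becomes ∫ cos(u) du from 1 to 4, with antiderivative sin(u).
Back in z: F(z) = sin(exp(z)).
Then F(log(4)) - F(0) = (sin(4)) - (sin(1)) = -sin(1) + sin(4).

-sin(1) + sin(4)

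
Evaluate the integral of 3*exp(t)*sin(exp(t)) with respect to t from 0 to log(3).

3*cos(1) - 3*cos(3)

Let u = exp(t), so du = exp(t) dt. When t = 0, u = 1; when t = log(3), u = 3.
The integral becomes 3·∫ sin(u) du from 1 to 3, with antiderivative -3*cos(u).
Back in t: F(t) = -3*cos(exp(t)).
Then F(log(3)) - F(0) = (-3*cos(3)) - (-3*cos(1)) = 3*cos(1) - 3*cos(3).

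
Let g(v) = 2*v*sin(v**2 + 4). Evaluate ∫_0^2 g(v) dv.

cos(4) - cos(8)

Let u = v**2 + 4, so du = 2*v dv. When v = 0, u = 4; when v = 2, u = 8.
The integral becomes ∫ sin(u) du from 4 to 8, with antiderivative -cos(u).
Back in v: F(v) = -cos(v**2 + 4).
Then F(2) - F(0) = (-cos(8)) - (-cos(4)) = cos(4) - cos(8).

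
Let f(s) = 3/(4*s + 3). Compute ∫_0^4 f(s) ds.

An antiderivative is F(s) = 3*log(4*s + 3)/4.
Then F(4) - F(0) = (3*log(19)/4) - (3*log(3)/4) = -3*log(3)/4 + 3*log(19)/4.

-3*log(3)/4 + 3*log(19)/4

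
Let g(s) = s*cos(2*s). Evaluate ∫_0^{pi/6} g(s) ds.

-1/8 + sqrt(3)*pi/24

Integrate by parts once (u = s, dv = cos(2*s) ds).
An antiderivative is F(s) = s*sin(2*s)/2 + cos(2*s)/4.
Then F(pi/6) - F(0) = (1/8 + sqrt(3)*pi/24) - (1/4) = -1/8 + sqrt(3)*pi/24.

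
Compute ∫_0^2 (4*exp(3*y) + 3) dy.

An antiderivative is F(y) = 4*exp(3*y)/3 + 3*y.
Then F(2) - F(0) = (6 + 4*exp(6)/3) - (4/3) = 14/3 + 4*exp(6)/3.

14/3 + 4*exp(6)/3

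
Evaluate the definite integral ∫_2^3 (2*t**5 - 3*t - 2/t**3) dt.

7705/36

By the power rule, an antiderivative is F(t) = t**6/3 - 3*t**2/2 + t**(-2).
Then F(3) - F(2) = (4133/18) - (187/12) = 7705/36.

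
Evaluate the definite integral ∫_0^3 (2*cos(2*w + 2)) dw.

-sin(2) + sin(8)

Let u = 2*w + 2, so du = 2 dw. When w = 0, u = 2; when w = 3, u = 8.
The integral becomes ∫ cos(u) du from 2 to 8, with antiderivative sin(u).
Back in w: F(w) = sin(2*w + 2).
Then F(3) - F(0) = (sin(8)) - (sin(2)) = -sin(2) + sin(8).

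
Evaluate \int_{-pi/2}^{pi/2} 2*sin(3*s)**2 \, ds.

pi

Use the identity sin^2(3*s) = (1 - cos(6*s))/2.
An antiderivative is F(s) = s - sin(6*s)/6.
Then F(pi/2) - F(-pi/2) = (pi/2) - (-pi/2) = pi.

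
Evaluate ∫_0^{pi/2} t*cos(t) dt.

-1 + pi/2

Integrate by parts once (u = t, dv = cos(t) dt).
An antiderivative is F(t) = t*sin(t) + cos(t).
Then F(pi/2) - F(0) = (pi/2) - (1) = -1 + pi/2.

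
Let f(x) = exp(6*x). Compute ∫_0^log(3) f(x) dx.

364/3

Let u = exp(x), so du = exp(x) dx. When x = 0, u = 1; when x = log(3), u = 3.
The integral becomes ∫ u**5 du from 1 to 3, with antiderivative u**6/6.
Back in x: F(x) = exp(6*x)/6.
Then F(log(3)) - F(0) = (243/2) - (1/6) = 364/3.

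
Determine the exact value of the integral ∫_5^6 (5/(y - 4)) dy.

An antiderivative is F(y) = 5*log(y - 4).
Then F(6) - F(5) = (log(32)) - (0) = log(32).

log(32)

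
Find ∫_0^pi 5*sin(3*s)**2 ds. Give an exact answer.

Use the identity sin^2(3*s) = (1 - cos(6*s))/2.
An antiderivative is F(s) = 5*s/2 - 5*sin(6*s)/12.
Then F(pi) - F(0) = (5*pi/2) - (0) = 5*pi/2.

5*pi/2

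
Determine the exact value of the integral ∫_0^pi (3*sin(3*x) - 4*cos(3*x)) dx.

2

An antiderivative is F(x) = -4*sin(3*x)/3 - cos(3*x).
Then F(pi) - F(0) = (1) - (-1) = 2.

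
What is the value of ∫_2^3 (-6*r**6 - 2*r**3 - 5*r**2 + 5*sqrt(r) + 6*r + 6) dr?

By the power rule, an antiderivative is F(r) = -6*r**7/7 - r**4/2 + 10*r**(3/2)/3 - 5*r**3/3 + 3*r**2 + 6*r.
Then F(3) - F(2) = (-26811/14 + 10*sqrt(3)) - (-2248/21 + 20*sqrt(2)/3) = -75937/42 - 20*sqrt(2)/3 + 10*sqrt(3).

-75937/42 - 20*sqrt(2)/3 + 10*sqrt(3)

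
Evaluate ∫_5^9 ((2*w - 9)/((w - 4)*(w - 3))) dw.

log(27/5)

Factor the denominator: w**2 - 7*w + 12 = (w - 3)(w - 4).
Partial fractions: (2*w - 9)/((w - 4)*(w - 3)) = 3/(w - 3) - 1/(w - 4).
An antiderivative is F(w) = -log(w - 4) + 3*log(w - 3).
Then F(9) - F(5) = (-log(5) + 3*log(2) + 3*log(3)) - (log(8)) = log(27/5).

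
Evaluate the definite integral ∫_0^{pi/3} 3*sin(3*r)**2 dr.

pi/2

Use the identity sin^2(3*r) = (1 - cos(6*r))/2.
An antiderivative is F(r) = 3*r/2 - sin(6*r)/4.
Then F(pi/3) - F(0) = (pi/2) - (0) = pi/2.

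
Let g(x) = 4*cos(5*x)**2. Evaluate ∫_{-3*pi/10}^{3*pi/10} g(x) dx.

6*pi/5

Use the identity cos^2(5*x) = (1 + cos(10*x))/2.
An antiderivative is F(x) = 2*x + sin(10*x)/5.
Then F(3*pi/10) - F(-3*pi/10) = (3*pi/5) - (-3*pi/5) = 6*pi/5.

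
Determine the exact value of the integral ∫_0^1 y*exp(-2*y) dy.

Integrate by parts once (u = y, dv = exp(-2*y) dy).
An antiderivative is F(y) = (-2*y - 1)*exp(-2*y)/4.
Then F(1) - F(0) = (-3*exp(-2)/4) - (-1/4) = (-3 + exp(2))*exp(-2)/4.

(-3 + exp(2))*exp(-2)/4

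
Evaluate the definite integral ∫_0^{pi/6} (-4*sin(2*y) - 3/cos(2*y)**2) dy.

An antiderivative is F(y) = 2*cos(2*y) - 3*tan(2*y)/2.
Then F(pi/6) - F(0) = (1 - 3*sqrt(3)/2) - (2) = -3*sqrt(3)/2 - 1.

-3*sqrt(3)/2 - 1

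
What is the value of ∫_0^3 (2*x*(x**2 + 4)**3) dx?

28305/4

Let u = x**2 + 4, so du = 2*x dx. When x = 0, u = 4; when x = 3, u = 13.
The integral becomes ∫ u**3 du from 4 to 13, with antiderivative u**4/4.
Back in x: F(x) = (x**2 + 4)**4/4.
Then F(3) - F(0) = (28561/4) - (64) = 28305/4.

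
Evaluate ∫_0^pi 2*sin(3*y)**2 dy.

pi

Use the identity sin^2(3*y) = (1 - cos(6*y))/2.
An antiderivative is F(y) = y - sin(6*y)/6.
Then F(pi) - F(0) = (pi) - (0) = pi.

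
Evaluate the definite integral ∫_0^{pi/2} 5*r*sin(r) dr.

5

Integrate by parts once (u = r, dv = 5*sin(r) dr).
An antiderivative is F(r) = -5*r*cos(r) + 5*sin(r).
Then F(pi/2) - F(0) = (5) - (0) = 5.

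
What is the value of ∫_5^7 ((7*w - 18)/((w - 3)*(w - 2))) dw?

-4*log(3) + 3*log(2) + 4*log(5)

Factor the denominator: w**2 - 5*w + 6 = (w - 2)(w - 3).
Partial fractions: (7*w - 18)/((w - 3)*(w - 2)) = 4/(w - 2) + 3/(w - 3).
An antiderivative is F(w) = 3*log(w - 3) + 4*log(w - 2).
Then F(7) - F(5) = (6*log(2) + 4*log(5)) - (3*log(2) + 4*log(3)) = -4*log(3) + 3*log(2) + 4*log(5).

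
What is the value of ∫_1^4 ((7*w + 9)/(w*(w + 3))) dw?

Factor the denominator: w**2 + 3*w = (w + 3)w.
Partial fractions: (7*w + 9)/(w*(w + 3)) = 4/(w + 3) + 3/w.
An antiderivative is F(w) = 3*log(w) + 4*log(w + 3).
Then F(4) - F(1) = (6*log(2) + 4*log(7)) - (8*log(2)) = -2*log(2) + 4*log(7).

-2*log(2) + 4*log(7)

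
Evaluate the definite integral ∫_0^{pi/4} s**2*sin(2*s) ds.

-1/4 + pi/8

Integrate by parts twice (u = s^2, dv = sin(2*s) ds).
An antiderivative is F(s) = -s**2*cos(2*s)/2 + s*sin(2*s)/2 + cos(2*s)/4.
Then F(pi/4) - F(0) = (pi/8) - (1/4) = -1/4 + pi/8.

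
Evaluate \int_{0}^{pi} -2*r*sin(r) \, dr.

-2*pi

Integrate by parts once (u = r, dv = -2*sin(r) dr).
An antiderivative is F(r) = 2*r*cos(r) - 2*sin(r).
Then F(pi) - F(0) = (-2*pi) - (0) = -2*pi.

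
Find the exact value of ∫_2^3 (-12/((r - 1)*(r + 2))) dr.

Factor the denominator: r**2 + r - 2 = (r + 2)(r - 1).
Partial fractions: -12/((r - 1)*(r + 2)) = 4/(r + 2) - 4/(r - 1).
An antiderivative is F(r) = -4*log(r - 1) + 4*log(r + 2).
Then F(3) - F(2) = (-4*log(2) + 4*log(5)) - (8*log(2)) = -12*log(2) + 4*log(5).

-12*log(2) + 4*log(5)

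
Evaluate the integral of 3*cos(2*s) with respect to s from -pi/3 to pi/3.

An antiderivative is F(s) = 3*sin(2*s)/2.
Then F(pi/3) - F(-pi/3) = (3*sqrt(3)/4) - (-3*sqrt(3)/4) = 3*sqrt(3)/2.

3*sqrt(3)/2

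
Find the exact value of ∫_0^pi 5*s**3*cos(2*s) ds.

Integrate by parts 3 times (u = s^3, dv = 5*cos(2*s) ds).
An antiderivative is F(s) = 5*s**3*sin(2*s)/2 + 15*s**2*cos(2*s)/4 - 15*s*sin(2*s)/4 - 15*cos(2*s)/8.
Then F(pi) - F(0) = (-15/8 + 15*pi**2/4) - (-15/8) = 15*pi**2/4.

15*pi**2/4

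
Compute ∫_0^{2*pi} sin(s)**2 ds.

pi

Use the identity sin^2(s) = (1 - cos(2*s))/2.
An antiderivative is F(s) = s/2 - sin(2*s)/4.
Then F(2*pi) - F(0) = (pi) - (0) = pi.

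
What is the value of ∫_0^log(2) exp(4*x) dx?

Let u = exp(x), so du = exp(x) dx. When x = 0, u = 1; when x = log(2), u = 2.
The integral becomes ∫ u**3 du from 1 to 2, with antiderivative u**4/4.
Back in x: F(x) = exp(4*x)/4.
Then F(log(2)) - F(0) = (4) - (1/4) = 15/4.

15/4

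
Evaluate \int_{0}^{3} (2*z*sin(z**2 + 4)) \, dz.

Let u = z**2 + 4, so du = 2*z dz. When z = 0, u = 4; when z = 3, u = 13.
The integral becomes ∫ sin(u) du from 4 to 13, with antiderivative -cos(u).
Back in z: F(z) = -cos(z**2 + 4).
Then F(3) - F(0) = (-cos(13)) - (-cos(4)) = -cos(13) + cos(4).

-cos(13) + cos(4)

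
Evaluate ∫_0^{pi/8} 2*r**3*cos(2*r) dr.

-3*sqrt(2)/8 - 3*sqrt(2)*pi/32 + sqrt(2)*pi**3/1024 + 3*sqrt(2)*pi**2/256 + 3/4

Integrate by parts 3 times (u = r^3, dv = 2*cos(2*r) dr).
An antiderivative is F(r) = r**3*sin(2*r) + 3*r**2*cos(2*r)/2 - 3*r*sin(2*r)/2 - 3*cos(2*r)/4.
Then F(pi/8) - F(0) = (sqrt(2)*(-384 - 96*pi + pi**3 + 12*pi**2)/1024) - (-3/4) = -3*sqrt(2)/8 - 3*sqrt(2)*pi/32 + sqrt(2)*pi**3/1024 + 3*sqrt(2)*pi**2/256 + 3/4.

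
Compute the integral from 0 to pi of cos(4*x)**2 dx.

pi/2

Use the identity cos^2(4*x) = (1 + cos(8*x))/2.
An antiderivative is F(x) = x/2 + sin(8*x)/16.
Then F(pi) - F(0) = (pi/2) - (0) = pi/2.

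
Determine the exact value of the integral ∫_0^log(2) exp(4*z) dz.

Let u = exp(z), so du = exp(z) dz. When z = 0, u = 1; when z = log(2), u = 2.
The integral becomes ∫ u**3 du from 1 to 2, with antiderivative u**4/4.
Back in z: F(z) = exp(4*z)/4.
Then F(log(2)) - F(0) = (4) - (1/4) = 15/4.

15/4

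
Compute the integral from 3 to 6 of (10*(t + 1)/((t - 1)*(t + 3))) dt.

-10*log(2) + 5*log(3) + 5*log(5)

Factor the denominator: t**2 + 2*t - 3 = (t + 3)(t - 1).
Partial fractions: 10*(t + 1)/((t - 1)*(t + 3)) = 5/(t + 3) + 5/(t - 1).
An antiderivative is F(t) = 5*log(t - 1) + 5*log(t + 3).
Then F(6) - F(3) = (5*log(5) + 10*log(3)) - (5*log(3) + 10*log(2)) = -10*log(2) + 5*log(3) + 5*log(5).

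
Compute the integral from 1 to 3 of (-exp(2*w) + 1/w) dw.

An antiderivative is F(w) = -exp(2*w)/2 + log(w).
Then F(3) - F(1) = (-exp(6)/2 + log(3)) - (-exp(2)/2) = -exp(6)/2 + log(3) + exp(2)/2.

-exp(6)/2 + log(3) + exp(2)/2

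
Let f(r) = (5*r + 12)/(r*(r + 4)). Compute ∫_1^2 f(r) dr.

Factor the denominator: r**2 + 4*r = (r + 4)r.
Partial fractions: (5*r + 12)/(r*(r + 4)) = 2/(r + 4) + 3/r.
An antiderivative is F(r) = 3*log(r) + 2*log(r + 4).
Then F(2) - F(1) = (2*log(3) + 5*log(2)) - (log(25)) = -2*log(5) + 2*log(3) + 5*log(2).

-2*log(5) + 2*log(3) + 5*log(2)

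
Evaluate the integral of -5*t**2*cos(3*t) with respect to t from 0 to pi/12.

Integrate by parts twice (u = t^2, dv = -5*cos(3*t) dt).
An antiderivative is F(t) = -5*t**2*sin(3*t)/3 - 10*t*cos(3*t)/9 + 10*sin(3*t)/27.
Then F(pi/12) - F(0) = (5*sqrt(2)*(-8*pi - pi**2 + 32)/864) - (0) = 5*sqrt(2)*(-8*pi - pi**2 + 32)/864.

5*sqrt(2)*(-8*pi - pi**2 + 32)/864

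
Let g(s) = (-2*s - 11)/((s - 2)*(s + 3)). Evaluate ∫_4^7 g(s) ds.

-2*log(5) - log(7) + 4*log(2)

Factor the denominator: s**2 + s - 6 = (s + 3)(s - 2).
Partial fractions: (-2*s - 11)/((s - 2)*(s + 3)) = 1/(s + 3) - 3/(s - 2).
An antiderivative is F(s) = -3*log(s - 2) + log(s + 3).
Then F(7) - F(4) = (log(2/25)) - (log(7/8)) = -2*log(5) - log(7) + 4*log(2).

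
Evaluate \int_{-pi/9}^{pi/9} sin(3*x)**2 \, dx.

-sqrt(3)/12 + pi/9

Use the identity sin^2(3*x) = (1 - cos(6*x))/2.
An antiderivative is F(x) = x/2 - sin(6*x)/12.
Then F(pi/9) - F(-pi/9) = (-sqrt(3)/24 + pi/18) - (-pi/18 + sqrt(3)/24) = -sqrt(3)/12 + pi/9.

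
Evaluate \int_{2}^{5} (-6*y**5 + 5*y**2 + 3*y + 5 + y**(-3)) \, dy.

By the power rule, an antiderivative is F(y) = -y**6 + 5*y**3/3 + 3*y**2/2 + 5*y - 1/(2*y**2).
Then F(5) - F(2) = (-1151564/75) - (-835/24) = -3063879/200.

-3063879/200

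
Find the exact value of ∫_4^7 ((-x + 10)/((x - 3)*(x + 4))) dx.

Factor the denominator: x**2 + x - 12 = (x + 4)(x - 3).
Partial fractions: (-x + 10)/((x - 3)*(x + 4)) = -2/(x + 4) + 1/(x - 3).
An antiderivative is F(x) = log(x - 3) - 2*log(x + 4).
Then F(7) - F(4) = (-2*log(11) + 2*log(2)) - (-log(64)) = -2*log(11) + 8*log(2).

-2*log(11) + 8*log(2)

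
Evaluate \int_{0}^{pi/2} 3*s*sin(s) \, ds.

Integrate by parts once (u = s, dv = 3*sin(s) ds).
An antiderivative is F(s) = -3*s*cos(s) + 3*sin(s).
Then F(pi/2) - F(0) = (3) - (0) = 3.

3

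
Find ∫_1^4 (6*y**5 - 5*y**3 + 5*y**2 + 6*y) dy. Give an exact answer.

15705/4

By the power rule, an antiderivative is F(y) = y**6 - 5*y**4/4 + 5*y**3/3 + 3*y**2.
Then F(4) - F(1) = (11792/3) - (53/12) = 15705/4.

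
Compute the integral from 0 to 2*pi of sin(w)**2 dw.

Use the identity sin^2(w) = (1 - cos(2*w))/2.
An antiderivative is F(w) = w/2 - sin(2*w)/4.
Then F(2*pi) - F(0) = (pi) - (0) = pi.

pi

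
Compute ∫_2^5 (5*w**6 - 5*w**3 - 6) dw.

By the power rule, an antiderivative is F(w) = 5*w**7/7 - 5*w**4/4 - 6*w.
Then F(5) - F(2) = (1539785/28) - (416/7) = 1538121/28.

1538121/28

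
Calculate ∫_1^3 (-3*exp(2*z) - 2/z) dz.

An antiderivative is F(z) = -3*exp(2*z)/2 - 2*log(z).
Then F(3) - F(1) = (-3*exp(6)/2 - log(9)) - (-3*exp(2)/2) = -3*exp(6)/2 - log(9) + 3*exp(2)/2.

-3*exp(6)/2 - log(9) + 3*exp(2)/2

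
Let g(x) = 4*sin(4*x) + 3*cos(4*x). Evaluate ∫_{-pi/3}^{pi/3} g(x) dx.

-3*sqrt(3)/4

An antiderivative is F(x) = 3*sin(4*x)/4 - cos(4*x).
Then F(pi/3) - F(-pi/3) = (1/2 - 3*sqrt(3)/8) - (1/2 + 3*sqrt(3)/8) = -3*sqrt(3)/4.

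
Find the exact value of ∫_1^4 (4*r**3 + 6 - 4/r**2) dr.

270

By the power rule, an antiderivative is F(r) = r**4 + 6*r + 4/r.
Then F(4) - F(1) = (281) - (11) = 270.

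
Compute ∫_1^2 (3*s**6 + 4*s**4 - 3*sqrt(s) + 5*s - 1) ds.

6141/70 - 4*sqrt(2)

By the power rule, an antiderivative is F(s) = 3*s**7/7 + 4*s**5/5 - 2*s**(3/2) + 5*s**2/2 - s.
Then F(2) - F(1) = (3096/35 - 4*sqrt(2)) - (51/70) = 6141/70 - 4*sqrt(2).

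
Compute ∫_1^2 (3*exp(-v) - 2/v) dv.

An antiderivative is F(v) = -2*log(v) - 3*exp(-v).
Then F(2) - F(1) = (-2*log(2) - 3*exp(-2)) - (-3*exp(-1)) = -2*log(2) - 3*exp(-2) + 3*exp(-1).

-2*log(2) - 3*exp(-2) + 3*exp(-1)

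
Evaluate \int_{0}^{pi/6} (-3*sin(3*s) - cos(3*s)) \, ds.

-4/3

An antiderivative is F(s) = -sin(3*s)/3 + cos(3*s).
Then F(pi/6) - F(0) = (-1/3) - (1) = -4/3.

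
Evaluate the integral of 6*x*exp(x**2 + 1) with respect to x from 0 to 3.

Let u = x**2 + 1, so du = 2*x dx. When x = 0, u = 1; when x = 3, u = 10.
The integral becomes 3·∫ exp(u) du from 1 to 10, with antiderivative 3*exp(u).
Back in x: F(x) = 3*exp(x**2 + 1).
Then F(3) - F(0) = (3*exp(10)) - (3*exp(1)) = -3*exp(1)*(1 - exp(9)).

-3*exp(1)*(1 - exp(9))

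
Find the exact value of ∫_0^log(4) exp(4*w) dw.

255/4

Let u = exp(w), so du = exp(w) dw. When w = 0, u = 1; when w = log(4), u = 4.
The integral becomes ∫ u**3 du from 1 to 4, with antiderivative u**4/4.
Back in w: F(w) = exp(4*w)/4.
Then F(log(4)) - F(0) = (64) - (1/4) = 255/4.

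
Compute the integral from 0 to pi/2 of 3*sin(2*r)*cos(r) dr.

2

Use the identity sin(2*r)cos(r) = [sin(3*r) + sin(r)]/2.
An antiderivative is F(r) = -3*cos(r)/2 - cos(3*r)/2.
Then F(pi/2) - F(0) = (0) - (-2) = 2.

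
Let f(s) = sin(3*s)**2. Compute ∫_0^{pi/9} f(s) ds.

Use the identity sin^2(3*s) = (1 - cos(6*s))/2.
An antiderivative is F(s) = s/2 - sin(6*s)/12.
Then F(pi/9) - F(0) = (-sqrt(3)/24 + pi/18) - (0) = -sqrt(3)/24 + pi/18.

-sqrt(3)/24 + pi/18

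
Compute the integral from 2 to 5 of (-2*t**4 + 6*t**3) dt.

By the power rule, an antiderivative is F(t) = -2*t**5/5 + 3*t**4/2.
Then F(5) - F(2) = (-625/2) - (56/5) = -3237/10.

-3237/10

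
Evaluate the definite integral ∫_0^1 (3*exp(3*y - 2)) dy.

-(1 - exp(3))*exp(-2)

Let u = 3*y - 2, so du = 3 dy. When y = 0, u = -2; when y = 1, u = 1.
The integral becomes ∫ exp(u) du from -2 to 1, with antiderivative exp(u).
Back in y: F(y) = exp(3*y - 2).
Then F(1) - F(0) = (exp(1)) - (exp(-2)) = -(1 - exp(3))*exp(-2).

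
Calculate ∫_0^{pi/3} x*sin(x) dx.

Integrate by parts once (u = x, dv = sin(x) dx).
An antiderivative is F(x) = -x*cos(x) + sin(x).
Then F(pi/3) - F(0) = (-pi/6 + sqrt(3)/2) - (0) = -pi/6 + sqrt(3)/2.

-pi/6 + sqrt(3)/2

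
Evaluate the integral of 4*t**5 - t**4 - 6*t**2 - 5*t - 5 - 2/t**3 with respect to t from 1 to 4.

187677/80

By the power rule, an antiderivative is F(t) = 2*t**6/3 - t**5/5 - 2*t**3 - 5*t**2/2 - 5*t + t**(-2).
Then F(4) - F(1) = (561103/240) - (-241/30) = 187677/80.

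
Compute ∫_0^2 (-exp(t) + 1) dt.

An antiderivative is F(t) = t - exp(t).
Then F(2) - F(0) = (2 - exp(2)) - (-1) = 3 - exp(2).

3 - exp(2)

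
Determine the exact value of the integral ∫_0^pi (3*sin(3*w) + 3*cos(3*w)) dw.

An antiderivative is F(w) = sin(3*w) - cos(3*w).
Then F(pi) - F(0) = (1) - (-1) = 2.

2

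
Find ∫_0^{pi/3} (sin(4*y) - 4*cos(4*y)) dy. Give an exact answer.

3/8 + sqrt(3)/2

An antiderivative is F(y) = -sin(4*y) - cos(4*y)/4.
Then F(pi/3) - F(0) = (1/8 + sqrt(3)/2) - (-1/4) = 3/8 + sqrt(3)/2.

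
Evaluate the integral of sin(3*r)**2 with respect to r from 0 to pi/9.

Use the identity sin^2(3*r) = (1 - cos(6*r))/2.
An antiderivative is F(r) = r/2 - sin(6*r)/12.
Then F(pi/9) - F(0) = (-sqrt(3)/24 + pi/18) - (0) = -sqrt(3)/24 + pi/18.

-sqrt(3)/24 + pi/18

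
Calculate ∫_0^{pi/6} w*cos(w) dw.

Integrate by parts once (u = w, dv = cos(w) dw).
An antiderivative is F(w) = w*sin(w) + cos(w).
Then F(pi/6) - F(0) = (pi/12 + sqrt(3)/2) - (1) = -1 + pi/12 + sqrt(3)/2.

-1 + pi/12 + sqrt(3)/2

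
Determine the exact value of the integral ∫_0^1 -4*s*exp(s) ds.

-4

Integrate by parts once (u = s, dv = -4*exp(s) ds).
An antiderivative is F(s) = (-4*s + 4)*exp(s).
Then F(1) - F(0) = (0) - (4) = -4.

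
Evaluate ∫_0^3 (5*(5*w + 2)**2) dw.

1635

Let u = 5*w + 2, so du = 5 dw. When w = 0, u = 2; when w = 3, u = 17.
The integral becomes ∫ u**2 du from 2 to 17, with antiderivative u**3/3.
Back in w: F(w) = (5*w + 2)**3/3.
Then F(3) - F(0) = (4913/3) - (8/3) = 1635.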